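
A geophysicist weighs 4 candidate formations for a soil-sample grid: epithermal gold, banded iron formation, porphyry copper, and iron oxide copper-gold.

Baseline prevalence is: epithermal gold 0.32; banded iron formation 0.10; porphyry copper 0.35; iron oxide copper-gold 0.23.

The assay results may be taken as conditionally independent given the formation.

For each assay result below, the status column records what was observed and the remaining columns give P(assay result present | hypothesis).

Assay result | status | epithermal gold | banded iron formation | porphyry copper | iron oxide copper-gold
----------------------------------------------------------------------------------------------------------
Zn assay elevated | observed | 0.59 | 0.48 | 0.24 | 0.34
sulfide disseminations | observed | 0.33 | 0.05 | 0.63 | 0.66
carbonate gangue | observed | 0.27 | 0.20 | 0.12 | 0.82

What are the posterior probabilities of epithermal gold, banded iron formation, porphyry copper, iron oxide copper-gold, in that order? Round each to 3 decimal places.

0.255, 0.007, 0.096, 0.641

By Bayes' rule with conditional independence, the unnormalized weight for each hypothesis is prior × ∏ likelihoods:
  epithermal gold: 0.32 × 0.59 × 0.33 × 0.27 = 0.016822
  banded iron formation: 0.10 × 0.48 × 0.05 × 0.20 = 0.00048
  porphyry copper: 0.35 × 0.24 × 0.63 × 0.12 = 0.0063504
  iron oxide copper-gold: 0.23 × 0.34 × 0.66 × 0.82 = 0.042322
The unnormalized weights sum to 0.065974.
P(epithermal gold | evidence) = 0.016822 / 0.065974 ≈ 0.255
P(banded iron formation | evidence) = 0.00048 / 0.065974 ≈ 0.007
P(porphyry copper | evidence) = 0.0063504 / 0.065974 ≈ 0.096
P(iron oxide copper-gold | evidence) = 0.042322 / 0.065974 ≈ 0.641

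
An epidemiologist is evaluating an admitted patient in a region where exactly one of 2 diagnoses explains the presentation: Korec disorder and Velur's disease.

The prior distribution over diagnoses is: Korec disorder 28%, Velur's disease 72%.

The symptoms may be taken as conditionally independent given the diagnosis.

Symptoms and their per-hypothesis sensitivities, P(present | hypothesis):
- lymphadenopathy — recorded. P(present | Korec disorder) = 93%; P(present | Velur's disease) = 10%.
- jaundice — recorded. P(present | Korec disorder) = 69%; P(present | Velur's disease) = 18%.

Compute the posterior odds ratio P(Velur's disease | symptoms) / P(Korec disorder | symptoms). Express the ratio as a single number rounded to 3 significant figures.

The normalizing constant cancels in an odds ratio, so compute prior × likelihood for the two hypotheses only:
  Velur's disease: 0.72 × 0.10 × 0.18 = 0.01296
  Korec disorder: 0.28 × 0.93 × 0.69 = 0.17968
Posterior odds = 0.01296 / 0.17968 ≈ 0.0721.

0.0721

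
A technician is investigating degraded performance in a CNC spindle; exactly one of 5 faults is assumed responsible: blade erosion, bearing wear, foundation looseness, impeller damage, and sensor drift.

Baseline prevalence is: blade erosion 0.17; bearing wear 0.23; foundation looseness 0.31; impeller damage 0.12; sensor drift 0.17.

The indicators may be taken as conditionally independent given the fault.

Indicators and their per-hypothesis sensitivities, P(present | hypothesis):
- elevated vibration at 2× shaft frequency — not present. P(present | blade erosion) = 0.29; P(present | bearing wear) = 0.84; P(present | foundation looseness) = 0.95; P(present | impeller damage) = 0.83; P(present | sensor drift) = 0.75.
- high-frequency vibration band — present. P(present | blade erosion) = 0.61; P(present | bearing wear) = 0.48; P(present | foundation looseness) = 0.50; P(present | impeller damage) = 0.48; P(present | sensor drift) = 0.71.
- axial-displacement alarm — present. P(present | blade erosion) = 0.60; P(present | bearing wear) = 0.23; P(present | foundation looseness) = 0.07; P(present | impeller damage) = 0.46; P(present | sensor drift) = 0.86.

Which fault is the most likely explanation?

By Bayes' rule with conditional independence, the unnormalized weight for each hypothesis is prior × ∏ likelihoods (using 1 − P(present | H) for each absent indicator):
  blade erosion: 0.17 × (1 − 0.29) × 0.61 × 0.60 = 0.044176
  bearing wear: 0.23 × (1 − 0.84) × 0.48 × 0.23 = 0.0040627
  foundation looseness: 0.31 × (1 − 0.95) × 0.50 × 0.07 = 0.0005425
  impeller damage: 0.12 × (1 − 0.83) × 0.48 × 0.46 = 0.0045043
  sensor drift: 0.17 × (1 − 0.75) × 0.71 × 0.86 = 0.025951
The unnormalized weights sum to 0.079236.
P(blade erosion | evidence) ≈ 0.044176 / 0.079236 ≈ 0.558
P(bearing wear | evidence) ≈ 0.0040627 / 0.079236 ≈ 0.051
P(foundation looseness | evidence) ≈ 0.0005425 / 0.079236 ≈ 0.007
P(impeller damage | evidence) ≈ 0.0045043 / 0.079236 ≈ 0.057
P(sensor drift | evidence) ≈ 0.025951 / 0.079236 ≈ 0.328
The largest is 0.558, so blade erosion is most probable.

blade erosion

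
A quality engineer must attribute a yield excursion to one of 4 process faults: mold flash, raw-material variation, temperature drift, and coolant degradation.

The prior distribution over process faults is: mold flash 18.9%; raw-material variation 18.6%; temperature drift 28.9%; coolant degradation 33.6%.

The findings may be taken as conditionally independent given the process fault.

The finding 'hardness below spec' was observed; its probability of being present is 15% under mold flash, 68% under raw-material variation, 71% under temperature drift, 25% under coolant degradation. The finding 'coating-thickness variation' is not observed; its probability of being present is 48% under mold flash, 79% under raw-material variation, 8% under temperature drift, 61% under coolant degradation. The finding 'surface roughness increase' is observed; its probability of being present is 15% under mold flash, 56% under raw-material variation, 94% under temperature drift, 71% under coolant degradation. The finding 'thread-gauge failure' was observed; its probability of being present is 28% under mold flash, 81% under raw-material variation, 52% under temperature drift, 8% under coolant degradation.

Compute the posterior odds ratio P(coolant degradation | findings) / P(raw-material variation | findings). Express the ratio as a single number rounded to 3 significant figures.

Posterior odds equal prior odds times the likelihood ratio; only the two competing hypotheses matter (using 1 − P(present | H) for each absent finding).
  coolant degradation: 0.336 × 0.25 × (1 − 0.61) × 0.71 × 0.08 = 0.0018608
  raw-material variation: 0.186 × 0.68 × (1 − 0.79) × 0.56 × 0.81 = 0.012048
Posterior odds = 0.0018608 / 0.012048 ≈ 0.154.

0.154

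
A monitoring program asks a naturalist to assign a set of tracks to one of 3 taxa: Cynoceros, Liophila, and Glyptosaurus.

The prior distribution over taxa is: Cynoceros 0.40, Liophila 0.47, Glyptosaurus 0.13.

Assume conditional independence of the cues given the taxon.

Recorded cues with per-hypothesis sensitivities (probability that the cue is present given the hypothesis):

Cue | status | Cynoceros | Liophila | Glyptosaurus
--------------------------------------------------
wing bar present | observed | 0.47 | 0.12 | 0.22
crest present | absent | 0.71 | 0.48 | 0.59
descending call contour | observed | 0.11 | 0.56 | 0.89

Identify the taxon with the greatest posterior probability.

Liophila

By Bayes' rule with conditional independence, the unnormalized weight for each hypothesis is prior × ∏ likelihoods (using 1 − P(present | H) for each absent cue):
  Cynoceros: 0.40 × 0.47 × (1 − 0.71) × 0.11 = 0.0059972
  Liophila: 0.47 × 0.12 × (1 − 0.48) × 0.56 = 0.016424
  Glyptosaurus: 0.13 × 0.22 × (1 − 0.59) × 0.89 = 0.010436
The unnormalized weights sum to 0.032857.
P(Cynoceros | evidence) ≈ 0.0059972 / 0.032857 ≈ 0.183
P(Liophila | evidence) ≈ 0.016424 / 0.032857 ≈ 0.500
P(Glyptosaurus | evidence) ≈ 0.010436 / 0.032857 ≈ 0.318
The largest is 0.500, so Liophila is most probable.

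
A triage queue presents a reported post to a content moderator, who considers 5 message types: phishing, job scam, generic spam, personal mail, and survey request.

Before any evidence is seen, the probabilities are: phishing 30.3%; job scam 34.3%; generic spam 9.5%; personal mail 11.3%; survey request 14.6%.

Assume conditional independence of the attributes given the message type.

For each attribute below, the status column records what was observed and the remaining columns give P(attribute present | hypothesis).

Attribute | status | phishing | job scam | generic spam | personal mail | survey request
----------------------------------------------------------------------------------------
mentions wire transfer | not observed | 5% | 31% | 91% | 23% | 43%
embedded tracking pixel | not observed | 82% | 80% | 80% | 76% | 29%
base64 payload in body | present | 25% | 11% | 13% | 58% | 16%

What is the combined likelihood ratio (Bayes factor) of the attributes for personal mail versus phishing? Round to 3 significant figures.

2.51

The Bayes factor is the ratio of the joint likelihoods of the attribute pattern under the two hypotheses (using 1 − P(present | H) for each absent attribute).
  personal mail: (1 − 0.23) × (1 − 0.76) × 0.58 = 0.10718
  phishing: (1 − 0.05) × (1 − 0.82) × 0.25 = 0.04275
Bayes factor = 0.10718 / 0.04275 ≈ 2.51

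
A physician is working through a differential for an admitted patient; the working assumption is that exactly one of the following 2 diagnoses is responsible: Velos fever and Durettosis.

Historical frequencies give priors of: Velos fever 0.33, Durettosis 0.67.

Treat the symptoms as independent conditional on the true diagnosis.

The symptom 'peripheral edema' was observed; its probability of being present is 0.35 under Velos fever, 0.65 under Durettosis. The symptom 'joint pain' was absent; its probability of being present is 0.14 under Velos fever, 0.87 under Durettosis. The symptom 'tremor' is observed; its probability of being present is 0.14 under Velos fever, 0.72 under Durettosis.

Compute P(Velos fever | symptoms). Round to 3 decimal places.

0.254

For each hypothesis, the unnormalized posterior weight is prior × product of the symptom likelihoods (using 1 − P(present | H) for each absent symptom):
  Velos fever: 0.33 × 0.35 × (1 − 0.14) × 0.14 = 0.013906
  Durettosis: 0.67 × 0.65 × (1 − 0.87) × 0.72 = 0.040763
Normalizing constant Z = 0.013906 + 0.040763 = 0.054669.
P(Velos fever | evidence) = 0.013906 / 0.054669 ≈ 0.254.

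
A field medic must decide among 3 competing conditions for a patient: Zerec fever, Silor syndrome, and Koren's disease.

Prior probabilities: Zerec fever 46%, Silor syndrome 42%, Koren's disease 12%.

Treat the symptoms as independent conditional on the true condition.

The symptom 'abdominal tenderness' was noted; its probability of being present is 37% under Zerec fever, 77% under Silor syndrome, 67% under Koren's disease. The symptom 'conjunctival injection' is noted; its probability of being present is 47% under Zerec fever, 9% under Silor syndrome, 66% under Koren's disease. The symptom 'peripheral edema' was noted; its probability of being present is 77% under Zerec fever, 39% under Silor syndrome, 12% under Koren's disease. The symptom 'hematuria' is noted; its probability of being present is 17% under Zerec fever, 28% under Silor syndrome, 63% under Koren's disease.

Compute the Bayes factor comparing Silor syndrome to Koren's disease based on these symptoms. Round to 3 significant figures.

The Bayes factor is the ratio of the joint likelihoods of the symptom pattern under the two hypotheses.
  Silor syndrome: 0.77 × 0.09 × 0.39 × 0.28 = 0.0075676
  Koren's disease: 0.67 × 0.66 × 0.12 × 0.63 = 0.03343
Bayes factor = 0.0075676 / 0.03343 ≈ 0.226

0.226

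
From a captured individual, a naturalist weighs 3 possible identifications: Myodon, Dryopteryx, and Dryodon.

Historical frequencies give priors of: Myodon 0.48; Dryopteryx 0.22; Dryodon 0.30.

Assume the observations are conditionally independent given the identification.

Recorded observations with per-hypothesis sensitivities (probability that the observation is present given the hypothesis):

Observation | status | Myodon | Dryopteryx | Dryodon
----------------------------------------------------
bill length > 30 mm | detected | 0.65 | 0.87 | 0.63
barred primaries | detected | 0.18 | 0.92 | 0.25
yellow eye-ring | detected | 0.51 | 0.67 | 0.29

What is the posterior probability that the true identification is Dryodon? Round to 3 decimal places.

For each hypothesis, the unnormalized posterior weight is prior × product of the observation likelihoods:
  Myodon: 0.48 × 0.65 × 0.18 × 0.51 = 0.028642
  Dryopteryx: 0.22 × 0.87 × 0.92 × 0.67 = 0.11798
  Dryodon: 0.30 × 0.63 × 0.25 × 0.29 = 0.013702
The unnormalized weights sum to 0.16032.
P(Dryodon | evidence) = 0.013702 / 0.16032 ≈ 0.085.

0.085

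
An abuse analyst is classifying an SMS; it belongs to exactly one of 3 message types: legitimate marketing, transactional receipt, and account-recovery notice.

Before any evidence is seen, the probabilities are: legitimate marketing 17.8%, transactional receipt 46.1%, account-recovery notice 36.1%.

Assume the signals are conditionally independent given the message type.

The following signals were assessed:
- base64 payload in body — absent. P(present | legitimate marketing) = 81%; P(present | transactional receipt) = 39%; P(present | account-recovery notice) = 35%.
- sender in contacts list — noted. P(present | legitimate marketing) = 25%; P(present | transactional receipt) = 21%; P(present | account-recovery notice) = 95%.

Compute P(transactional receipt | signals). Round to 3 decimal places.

By Bayes' rule with conditional independence, the unnormalized weight for each hypothesis is prior × ∏ likelihoods (using 1 − P(present | H) for each absent signal):
  legitimate marketing: 0.178 × (1 − 0.81) × 0.25 = 0.008455
  transactional receipt: 0.461 × (1 − 0.39) × 0.21 = 0.059054
  account-recovery notice: 0.361 × (1 − 0.35) × 0.95 = 0.22292
Marginal likelihood of the evidence = 0.29043.
P(transactional receipt | evidence) = 0.059054 / 0.29043 ≈ 0.203.

0.203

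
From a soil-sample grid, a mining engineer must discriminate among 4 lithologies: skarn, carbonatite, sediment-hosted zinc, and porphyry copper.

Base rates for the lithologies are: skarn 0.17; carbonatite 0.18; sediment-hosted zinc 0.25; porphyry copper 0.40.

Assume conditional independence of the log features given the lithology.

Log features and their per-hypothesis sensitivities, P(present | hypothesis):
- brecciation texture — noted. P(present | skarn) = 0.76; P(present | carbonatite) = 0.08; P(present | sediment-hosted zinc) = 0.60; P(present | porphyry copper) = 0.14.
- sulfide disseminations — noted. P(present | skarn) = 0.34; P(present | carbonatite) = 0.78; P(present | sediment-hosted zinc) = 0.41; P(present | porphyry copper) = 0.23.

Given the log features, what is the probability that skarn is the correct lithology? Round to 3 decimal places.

0.339

By Bayes' rule with conditional independence, the unnormalized weight for each hypothesis is prior × ∏ likelihoods:
  skarn: 0.17 × 0.76 × 0.34 = 0.043928
  carbonatite: 0.18 × 0.08 × 0.78 = 0.011232
  sediment-hosted zinc: 0.25 × 0.60 × 0.41 = 0.0615
  porphyry copper: 0.40 × 0.14 × 0.23 = 0.01288
Normalizing constant Z = 0.043928 + 0.011232 + 0.0615 + 0.01288 = 0.12954.
P(skarn | evidence) = 0.043928 / 0.12954 ≈ 0.339.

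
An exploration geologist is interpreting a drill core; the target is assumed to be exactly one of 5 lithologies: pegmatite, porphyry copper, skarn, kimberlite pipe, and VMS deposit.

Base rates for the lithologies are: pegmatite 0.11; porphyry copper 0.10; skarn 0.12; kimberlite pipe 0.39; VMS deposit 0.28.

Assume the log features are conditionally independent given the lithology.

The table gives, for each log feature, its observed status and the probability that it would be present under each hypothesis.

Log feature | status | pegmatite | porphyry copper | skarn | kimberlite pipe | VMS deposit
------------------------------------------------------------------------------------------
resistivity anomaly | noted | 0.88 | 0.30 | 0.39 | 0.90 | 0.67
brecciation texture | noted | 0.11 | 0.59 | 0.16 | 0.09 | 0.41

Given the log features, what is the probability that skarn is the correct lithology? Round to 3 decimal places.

0.052

By Bayes' rule with conditional independence, the unnormalized weight for each hypothesis is prior × ∏ likelihoods:
  pegmatite: 0.11 × 0.88 × 0.11 = 0.010648
  porphyry copper: 0.10 × 0.30 × 0.59 = 0.0177
  skarn: 0.12 × 0.39 × 0.16 = 0.007488
  kimberlite pipe: 0.39 × 0.90 × 0.09 = 0.03159
  VMS deposit: 0.28 × 0.67 × 0.41 = 0.076916
Marginal likelihood of the evidence = 0.14434.
P(skarn | evidence) = 0.007488 / 0.14434 ≈ 0.052.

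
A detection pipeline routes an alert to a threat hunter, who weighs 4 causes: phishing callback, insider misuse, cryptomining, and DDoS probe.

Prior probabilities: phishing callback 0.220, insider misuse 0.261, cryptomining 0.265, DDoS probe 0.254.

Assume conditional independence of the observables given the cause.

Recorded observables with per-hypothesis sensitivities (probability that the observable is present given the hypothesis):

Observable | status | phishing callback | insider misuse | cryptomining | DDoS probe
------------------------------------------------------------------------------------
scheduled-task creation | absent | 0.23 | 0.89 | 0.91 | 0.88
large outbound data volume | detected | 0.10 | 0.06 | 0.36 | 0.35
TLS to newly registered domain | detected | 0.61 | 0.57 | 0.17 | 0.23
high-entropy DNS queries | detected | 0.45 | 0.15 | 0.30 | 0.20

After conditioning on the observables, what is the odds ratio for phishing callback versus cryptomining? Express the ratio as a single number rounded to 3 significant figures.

The normalizing constant cancels in an odds ratio, so compute prior × likelihood for the two hypotheses only (using 1 − P(present | H) for each absent observable):
  phishing callback: 0.220 × (1 − 0.23) × 0.10 × 0.61 × 0.45 = 0.00465
  cryptomining: 0.265 × (1 − 0.91) × 0.36 × 0.17 × 0.30 = 0.00043789
Odds(phishing callback : cryptomining) = 0.00465 / 0.00043789 ≈ 10.6.

10.6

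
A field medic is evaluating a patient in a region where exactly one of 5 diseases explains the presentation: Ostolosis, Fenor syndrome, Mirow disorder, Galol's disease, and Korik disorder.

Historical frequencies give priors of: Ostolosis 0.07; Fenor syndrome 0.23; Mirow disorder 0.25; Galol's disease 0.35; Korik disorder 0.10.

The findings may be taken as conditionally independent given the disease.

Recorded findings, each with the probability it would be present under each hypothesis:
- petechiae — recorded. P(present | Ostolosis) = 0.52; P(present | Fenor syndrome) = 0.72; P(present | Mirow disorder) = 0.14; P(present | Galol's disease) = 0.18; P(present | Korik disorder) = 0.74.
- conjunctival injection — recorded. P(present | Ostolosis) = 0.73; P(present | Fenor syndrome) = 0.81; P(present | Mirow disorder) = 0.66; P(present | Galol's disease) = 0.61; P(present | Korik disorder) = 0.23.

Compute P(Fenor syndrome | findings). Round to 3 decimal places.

0.561

For each hypothesis, the unnormalized posterior weight is prior × product of the finding likelihoods:
  Ostolosis: 0.07 × 0.52 × 0.73 = 0.026572
  Fenor syndrome: 0.23 × 0.72 × 0.81 = 0.13414
  Mirow disorder: 0.25 × 0.14 × 0.66 = 0.0231
  Galol's disease: 0.35 × 0.18 × 0.61 = 0.03843
  Korik disorder: 0.10 × 0.74 × 0.23 = 0.01702
The unnormalized weights sum to 0.23926.
P(Fenor syndrome | evidence) = 0.13414 / 0.23926 ≈ 0.561.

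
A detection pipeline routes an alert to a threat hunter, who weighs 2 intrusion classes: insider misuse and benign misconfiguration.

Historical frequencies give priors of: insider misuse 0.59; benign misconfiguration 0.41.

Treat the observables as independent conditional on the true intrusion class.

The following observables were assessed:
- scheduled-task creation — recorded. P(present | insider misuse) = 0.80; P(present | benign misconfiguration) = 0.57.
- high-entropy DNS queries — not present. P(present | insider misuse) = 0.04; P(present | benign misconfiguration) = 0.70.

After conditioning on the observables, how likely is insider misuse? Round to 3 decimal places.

0.866

By Bayes' rule with conditional independence, the unnormalized weight for each hypothesis is prior × ∏ likelihoods (using 1 − P(present | H) for each absent observable):
  insider misuse: 0.59 × 0.80 × (1 − 0.04) = 0.45312
  benign misconfiguration: 0.41 × 0.57 × (1 − 0.70) = 0.07011
Normalizing constant Z = 0.45312 + 0.07011 = 0.52323.
P(insider misuse | evidence) = 0.45312 / 0.52323 ≈ 0.866.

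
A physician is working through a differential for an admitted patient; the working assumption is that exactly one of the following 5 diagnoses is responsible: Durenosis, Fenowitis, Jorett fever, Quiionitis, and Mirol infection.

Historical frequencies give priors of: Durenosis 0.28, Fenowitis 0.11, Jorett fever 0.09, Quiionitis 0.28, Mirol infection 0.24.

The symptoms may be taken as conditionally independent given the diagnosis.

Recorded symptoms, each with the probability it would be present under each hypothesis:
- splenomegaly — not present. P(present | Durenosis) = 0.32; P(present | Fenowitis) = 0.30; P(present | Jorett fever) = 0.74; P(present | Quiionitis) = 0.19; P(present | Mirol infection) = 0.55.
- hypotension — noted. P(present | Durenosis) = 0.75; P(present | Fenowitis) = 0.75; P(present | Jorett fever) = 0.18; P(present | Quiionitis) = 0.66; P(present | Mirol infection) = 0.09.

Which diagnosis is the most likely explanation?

Quiionitis

By Bayes' rule with conditional independence, the unnormalized weight for each hypothesis is prior × ∏ likelihoods (using 1 − P(present | H) for each absent symptom):
  Durenosis: 0.28 × (1 − 0.32) × 0.75 = 0.1428
  Fenowitis: 0.11 × (1 − 0.30) × 0.75 = 0.05775
  Jorett fever: 0.09 × (1 − 0.74) × 0.18 = 0.004212
  Quiionitis: 0.28 × (1 − 0.19) × 0.66 = 0.14969
  Mirol infection: 0.24 × (1 − 0.55) × 0.09 = 0.00972
Normalizing constant Z = 0.1428 + 0.05775 + 0.004212 + 0.14969 + 0.00972 = 0.36417.
P(Durenosis | evidence) ≈ 0.1428 / 0.36417 ≈ 0.392
P(Fenowitis | evidence) ≈ 0.05775 / 0.36417 ≈ 0.159
P(Jorett fever | evidence) ≈ 0.004212 / 0.36417 ≈ 0.012
P(Quiionitis | evidence) ≈ 0.14969 / 0.36417 ≈ 0.411
P(Mirol infection | evidence) ≈ 0.00972 / 0.36417 ≈ 0.027
The largest is 0.411, so Quiionitis is most probable.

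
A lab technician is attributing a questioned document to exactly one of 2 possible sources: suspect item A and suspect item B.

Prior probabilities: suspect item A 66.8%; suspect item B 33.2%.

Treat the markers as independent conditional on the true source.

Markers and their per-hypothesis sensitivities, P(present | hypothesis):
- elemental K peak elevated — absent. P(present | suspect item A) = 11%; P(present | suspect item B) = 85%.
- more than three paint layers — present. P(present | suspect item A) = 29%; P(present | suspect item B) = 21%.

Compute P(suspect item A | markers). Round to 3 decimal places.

Multiply each prior by the joint likelihood of the marker pattern (using 1 − P(present | H) for each absent marker):
  suspect item A: 0.668 × (1 − 0.11) × 0.29 = 0.17241
  suspect item B: 0.332 × (1 − 0.85) × 0.21 = 0.010458
Normalizing constant Z = 0.17241 + 0.010458 = 0.18287.
P(suspect item A | evidence) = 0.17241 / 0.18287 ≈ 0.943.

0.943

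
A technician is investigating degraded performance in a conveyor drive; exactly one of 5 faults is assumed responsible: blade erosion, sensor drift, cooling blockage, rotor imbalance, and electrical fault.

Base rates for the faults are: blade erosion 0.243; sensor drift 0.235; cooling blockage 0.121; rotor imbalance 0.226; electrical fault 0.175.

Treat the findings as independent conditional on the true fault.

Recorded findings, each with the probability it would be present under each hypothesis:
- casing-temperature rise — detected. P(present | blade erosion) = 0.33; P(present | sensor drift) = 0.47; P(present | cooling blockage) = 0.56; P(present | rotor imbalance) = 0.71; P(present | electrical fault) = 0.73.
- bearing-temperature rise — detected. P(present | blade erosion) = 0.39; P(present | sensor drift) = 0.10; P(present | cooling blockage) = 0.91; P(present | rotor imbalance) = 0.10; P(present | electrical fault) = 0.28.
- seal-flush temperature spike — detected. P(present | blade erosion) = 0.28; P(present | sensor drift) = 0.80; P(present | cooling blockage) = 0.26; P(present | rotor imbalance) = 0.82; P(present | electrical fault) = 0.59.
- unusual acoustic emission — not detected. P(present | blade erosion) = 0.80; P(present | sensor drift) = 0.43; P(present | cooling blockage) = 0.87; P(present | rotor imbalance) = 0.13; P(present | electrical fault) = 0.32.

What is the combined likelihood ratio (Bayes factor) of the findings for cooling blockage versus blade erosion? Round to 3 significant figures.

2.39

Joint likelihood of the evidence pattern under each hypothesis (using 1 − P(present | H) for each absent finding):
  cooling blockage: 0.56 × 0.91 × 0.26 × (1 − 0.87) = 0.017224
  blade erosion: 0.33 × 0.39 × 0.28 × (1 − 0.80) = 0.0072072
Bayes factor = 0.017224 / 0.0072072 ≈ 2.39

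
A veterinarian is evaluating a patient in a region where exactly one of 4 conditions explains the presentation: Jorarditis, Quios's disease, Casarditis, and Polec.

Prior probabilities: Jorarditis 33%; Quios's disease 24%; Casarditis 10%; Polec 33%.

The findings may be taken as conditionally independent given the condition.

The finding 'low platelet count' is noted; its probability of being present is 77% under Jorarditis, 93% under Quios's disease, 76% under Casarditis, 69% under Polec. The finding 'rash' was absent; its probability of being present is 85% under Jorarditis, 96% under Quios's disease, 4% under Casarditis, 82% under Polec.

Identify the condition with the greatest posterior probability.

Multiply each prior by the joint likelihood of the evidence pattern (using 1 − P(present | H) for each absent finding):
  Jorarditis: 0.33 × 0.77 × (1 − 0.85) = 0.038115
  Quios's disease: 0.24 × 0.93 × (1 − 0.96) = 0.008928
  Casarditis: 0.10 × 0.76 × (1 − 0.04) = 0.07296
  Polec: 0.33 × 0.69 × (1 − 0.82) = 0.040986
Normalizing constant Z = 0.038115 + 0.008928 + 0.07296 + 0.040986 = 0.16099.
P(Jorarditis | evidence) ≈ 0.038115 / 0.16099 ≈ 0.237
P(Quios's disease | evidence) ≈ 0.008928 / 0.16099 ≈ 0.055
P(Casarditis | evidence) ≈ 0.07296 / 0.16099 ≈ 0.453
P(Polec | evidence) ≈ 0.040986 / 0.16099 ≈ 0.255
The largest is 0.453, so Casarditis is most probable.

Casarditis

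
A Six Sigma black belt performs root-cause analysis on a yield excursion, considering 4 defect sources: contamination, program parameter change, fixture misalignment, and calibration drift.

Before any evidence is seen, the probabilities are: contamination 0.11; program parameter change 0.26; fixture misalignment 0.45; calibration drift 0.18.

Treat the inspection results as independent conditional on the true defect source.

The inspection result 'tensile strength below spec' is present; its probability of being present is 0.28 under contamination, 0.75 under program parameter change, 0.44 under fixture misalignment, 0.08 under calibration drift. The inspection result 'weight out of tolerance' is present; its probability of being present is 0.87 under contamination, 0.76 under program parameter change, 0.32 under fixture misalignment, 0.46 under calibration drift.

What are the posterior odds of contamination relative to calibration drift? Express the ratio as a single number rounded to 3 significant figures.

4.05

Unnormalized posterior weight (prior times the inspection result likelihoods) for each of the two hypotheses:
  contamination: 0.11 × 0.28 × 0.87 = 0.026796
  calibration drift: 0.18 × 0.08 × 0.46 = 0.006624
Posterior odds = 0.026796 / 0.006624 ≈ 4.05.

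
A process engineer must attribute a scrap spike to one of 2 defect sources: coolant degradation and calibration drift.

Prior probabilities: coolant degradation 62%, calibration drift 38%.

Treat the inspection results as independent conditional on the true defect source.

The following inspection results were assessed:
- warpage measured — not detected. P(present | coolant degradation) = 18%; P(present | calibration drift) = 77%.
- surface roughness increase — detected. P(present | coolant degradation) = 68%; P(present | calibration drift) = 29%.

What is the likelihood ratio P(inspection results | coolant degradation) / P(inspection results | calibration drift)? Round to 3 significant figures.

Joint likelihood of the inspection result pattern under each hypothesis (using 1 − P(present | H) for each absent inspection result):
  coolant degradation: (1 − 0.18) × 0.68 = 0.5576
  calibration drift: (1 − 0.77) × 0.29 = 0.0667
Bayes factor = 0.5576 / 0.0667 ≈ 8.36

8.36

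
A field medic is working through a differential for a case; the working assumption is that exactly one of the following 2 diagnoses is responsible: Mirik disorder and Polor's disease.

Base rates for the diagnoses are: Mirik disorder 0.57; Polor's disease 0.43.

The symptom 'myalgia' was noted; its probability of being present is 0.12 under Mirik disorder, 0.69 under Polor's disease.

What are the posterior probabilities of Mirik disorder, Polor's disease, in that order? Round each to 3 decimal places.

0.187, 0.813

By Bayes' rule, the unnormalized weight for each hypothesis is prior × likelihood:
  Mirik disorder: 0.57 × 0.12 = 0.0684
  Polor's disease: 0.43 × 0.69 = 0.2967
Normalizing constant Z = 0.0684 + 0.2967 = 0.3651.
P(Mirik disorder | evidence) = 0.0684 / 0.3651 ≈ 0.187
P(Polor's disease | evidence) = 0.2967 / 0.3651 ≈ 0.813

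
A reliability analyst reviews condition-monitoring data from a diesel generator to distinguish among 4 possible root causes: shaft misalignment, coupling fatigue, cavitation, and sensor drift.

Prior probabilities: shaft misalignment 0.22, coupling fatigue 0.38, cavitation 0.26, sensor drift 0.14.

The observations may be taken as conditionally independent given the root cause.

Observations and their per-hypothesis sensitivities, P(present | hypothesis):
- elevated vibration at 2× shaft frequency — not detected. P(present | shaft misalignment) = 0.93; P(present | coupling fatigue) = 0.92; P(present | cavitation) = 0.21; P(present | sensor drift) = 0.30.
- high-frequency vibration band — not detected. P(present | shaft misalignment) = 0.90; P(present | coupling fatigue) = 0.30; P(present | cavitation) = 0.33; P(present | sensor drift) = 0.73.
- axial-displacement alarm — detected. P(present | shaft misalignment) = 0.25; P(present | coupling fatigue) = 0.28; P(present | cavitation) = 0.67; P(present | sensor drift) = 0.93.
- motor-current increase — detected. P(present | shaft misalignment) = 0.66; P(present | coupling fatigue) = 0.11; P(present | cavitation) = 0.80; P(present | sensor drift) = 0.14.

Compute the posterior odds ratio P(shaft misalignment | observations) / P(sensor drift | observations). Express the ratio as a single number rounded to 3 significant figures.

The normalizing constant cancels in an odds ratio, so compute prior × likelihood for the two hypotheses only (using 1 − P(present | H) for each absent observation):
  shaft misalignment: 0.22 × (1 − 0.93) × (1 − 0.90) × 0.25 × 0.66 = 0.0002541
  sensor drift: 0.14 × (1 − 0.30) × (1 − 0.73) × 0.93 × 0.14 = 0.0034451
Posterior odds = 0.0002541 / 0.0034451 ≈ 0.0738.

0.0738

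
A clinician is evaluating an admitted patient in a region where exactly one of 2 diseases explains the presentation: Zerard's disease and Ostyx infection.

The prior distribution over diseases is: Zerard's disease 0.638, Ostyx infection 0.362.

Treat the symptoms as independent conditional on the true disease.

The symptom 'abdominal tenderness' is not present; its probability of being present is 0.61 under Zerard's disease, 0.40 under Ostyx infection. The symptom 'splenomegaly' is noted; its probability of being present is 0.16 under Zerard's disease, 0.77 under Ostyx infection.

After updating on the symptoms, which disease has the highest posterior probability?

Ostyx infection

For each hypothesis, the unnormalized posterior weight is prior × product of the symptom likelihoods (using 1 − P(present | H) for each absent symptom):
  Zerard's disease: 0.638 × (1 − 0.61) × 0.16 = 0.039811
  Ostyx infection: 0.362 × (1 − 0.40) × 0.77 = 0.16724
The unnormalized weights sum to 0.20706.
P(Zerard's disease | evidence) ≈ 0.039811 / 0.20706 ≈ 0.192
P(Ostyx infection | evidence) ≈ 0.16724 / 0.20706 ≈ 0.808
The largest is 0.808, so Ostyx infection is most probable.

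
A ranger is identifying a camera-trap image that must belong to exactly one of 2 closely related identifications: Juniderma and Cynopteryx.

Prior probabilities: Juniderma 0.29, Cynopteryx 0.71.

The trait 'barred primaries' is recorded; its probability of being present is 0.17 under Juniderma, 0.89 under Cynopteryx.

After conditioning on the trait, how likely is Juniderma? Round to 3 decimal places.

By Bayes' rule, the unnormalized weight for each hypothesis is prior × likelihood:
  Juniderma: 0.29 × 0.17 = 0.0493
  Cynopteryx: 0.71 × 0.89 = 0.6319
The unnormalized weights sum to 0.6812.
P(Juniderma | evidence) = 0.0493 / 0.6812 ≈ 0.072.

0.072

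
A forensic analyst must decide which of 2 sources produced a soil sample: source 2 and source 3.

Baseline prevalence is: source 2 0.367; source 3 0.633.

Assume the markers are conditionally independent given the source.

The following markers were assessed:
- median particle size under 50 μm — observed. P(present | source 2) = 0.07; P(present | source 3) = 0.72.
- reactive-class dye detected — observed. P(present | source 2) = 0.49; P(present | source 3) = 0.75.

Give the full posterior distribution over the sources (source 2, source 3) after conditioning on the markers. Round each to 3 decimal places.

0.036, 0.964

For each hypothesis, the unnormalized posterior weight is prior × product of the marker likelihoods:
  source 2: 0.367 × 0.07 × 0.49 = 0.012588
  source 3: 0.633 × 0.72 × 0.75 = 0.34182
The unnormalized weights sum to 0.35441.
P(source 2 | evidence) = 0.012588 / 0.35441 ≈ 0.036
P(source 3 | evidence) = 0.34182 / 0.35441 ≈ 0.964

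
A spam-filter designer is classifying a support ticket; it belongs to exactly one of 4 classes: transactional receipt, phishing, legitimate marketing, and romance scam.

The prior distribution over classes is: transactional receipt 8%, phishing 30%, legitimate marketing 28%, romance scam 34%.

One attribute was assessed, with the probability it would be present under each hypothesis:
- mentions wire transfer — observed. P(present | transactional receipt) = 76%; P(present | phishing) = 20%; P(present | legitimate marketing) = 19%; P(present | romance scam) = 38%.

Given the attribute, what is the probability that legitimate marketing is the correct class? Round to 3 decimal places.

0.175

For each hypothesis, the unnormalized posterior weight is prior × likelihood:
  transactional receipt: 0.08 × 0.76 = 0.0608
  phishing: 0.30 × 0.20 = 0.06
  legitimate marketing: 0.28 × 0.19 = 0.0532
  romance scam: 0.34 × 0.38 = 0.1292
Normalizing constant Z = 0.0608 + 0.06 + 0.0532 + 0.1292 = 0.3032.
P(legitimate marketing | evidence) = 0.0532 / 0.3032 ≈ 0.175.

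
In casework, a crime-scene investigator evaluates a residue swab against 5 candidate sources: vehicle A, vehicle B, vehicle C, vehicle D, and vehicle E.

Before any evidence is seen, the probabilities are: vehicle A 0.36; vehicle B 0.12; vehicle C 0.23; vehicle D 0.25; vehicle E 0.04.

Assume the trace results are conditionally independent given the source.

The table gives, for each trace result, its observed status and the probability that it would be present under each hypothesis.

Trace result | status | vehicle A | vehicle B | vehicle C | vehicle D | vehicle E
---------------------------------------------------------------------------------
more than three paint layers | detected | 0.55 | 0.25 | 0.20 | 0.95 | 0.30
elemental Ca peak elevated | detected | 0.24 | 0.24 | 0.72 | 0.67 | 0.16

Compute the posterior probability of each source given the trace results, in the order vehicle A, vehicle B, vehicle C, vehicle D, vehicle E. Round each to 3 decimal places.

0.191, 0.029, 0.133, 0.639, 0.008

By Bayes' rule with conditional independence, the unnormalized weight for each hypothesis is prior × ∏ likelihoods:
  vehicle A: 0.36 × 0.55 × 0.24 = 0.04752
  vehicle B: 0.12 × 0.25 × 0.24 = 0.0072
  vehicle C: 0.23 × 0.20 × 0.72 = 0.03312
  vehicle D: 0.25 × 0.95 × 0.67 = 0.15912
  vehicle E: 0.04 × 0.30 × 0.16 = 0.00192
Marginal likelihood of the evidence = 0.24888.
P(vehicle A | evidence) = 0.04752 / 0.24888 ≈ 0.191
P(vehicle B | evidence) = 0.0072 / 0.24888 ≈ 0.029
P(vehicle C | evidence) = 0.03312 / 0.24888 ≈ 0.133
P(vehicle D | evidence) = 0.15912 / 0.24888 ≈ 0.639
P(vehicle E | evidence) = 0.00192 / 0.24888 ≈ 0.008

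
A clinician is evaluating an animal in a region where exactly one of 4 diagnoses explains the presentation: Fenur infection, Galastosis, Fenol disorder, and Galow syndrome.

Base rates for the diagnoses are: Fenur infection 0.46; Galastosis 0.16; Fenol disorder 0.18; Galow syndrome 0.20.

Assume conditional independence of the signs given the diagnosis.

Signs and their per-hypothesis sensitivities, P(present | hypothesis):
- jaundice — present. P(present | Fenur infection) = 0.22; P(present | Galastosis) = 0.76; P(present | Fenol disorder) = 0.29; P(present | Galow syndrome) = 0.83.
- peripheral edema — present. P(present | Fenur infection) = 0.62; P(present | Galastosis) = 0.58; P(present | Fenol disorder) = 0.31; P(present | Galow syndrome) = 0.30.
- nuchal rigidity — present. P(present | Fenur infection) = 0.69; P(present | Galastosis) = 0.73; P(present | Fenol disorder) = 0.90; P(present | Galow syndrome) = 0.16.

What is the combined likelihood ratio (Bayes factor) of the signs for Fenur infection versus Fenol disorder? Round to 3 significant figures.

1.16

Take the product of per-sign likelihoods under each hypothesis, then divide.
  Fenur infection: 0.22 × 0.62 × 0.69 = 0.094116
  Fenol disorder: 0.29 × 0.31 × 0.90 = 0.08091
Bayes factor = 0.094116 / 0.08091 ≈ 1.16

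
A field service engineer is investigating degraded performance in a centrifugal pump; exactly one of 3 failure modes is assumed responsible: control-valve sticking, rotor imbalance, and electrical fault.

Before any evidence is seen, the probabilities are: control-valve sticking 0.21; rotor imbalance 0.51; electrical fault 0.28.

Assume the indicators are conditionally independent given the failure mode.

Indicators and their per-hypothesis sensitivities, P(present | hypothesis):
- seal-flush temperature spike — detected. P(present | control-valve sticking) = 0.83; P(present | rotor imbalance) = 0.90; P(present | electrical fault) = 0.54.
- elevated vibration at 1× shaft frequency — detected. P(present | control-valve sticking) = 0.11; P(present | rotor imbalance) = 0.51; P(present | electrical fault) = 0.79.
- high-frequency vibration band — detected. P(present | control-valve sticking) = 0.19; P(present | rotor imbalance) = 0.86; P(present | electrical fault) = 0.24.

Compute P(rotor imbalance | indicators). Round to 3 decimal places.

0.862

Multiply each prior by the joint likelihood of the indicator pattern:
  control-valve sticking: 0.21 × 0.83 × 0.11 × 0.19 = 0.0036429
  rotor imbalance: 0.51 × 0.90 × 0.51 × 0.86 = 0.20132
  electrical fault: 0.28 × 0.54 × 0.79 × 0.24 = 0.028668
Normalizing constant Z = 0.0036429 + 0.20132 + 0.028668 = 0.23363.
P(rotor imbalance | evidence) = 0.20132 / 0.23363 ≈ 0.862.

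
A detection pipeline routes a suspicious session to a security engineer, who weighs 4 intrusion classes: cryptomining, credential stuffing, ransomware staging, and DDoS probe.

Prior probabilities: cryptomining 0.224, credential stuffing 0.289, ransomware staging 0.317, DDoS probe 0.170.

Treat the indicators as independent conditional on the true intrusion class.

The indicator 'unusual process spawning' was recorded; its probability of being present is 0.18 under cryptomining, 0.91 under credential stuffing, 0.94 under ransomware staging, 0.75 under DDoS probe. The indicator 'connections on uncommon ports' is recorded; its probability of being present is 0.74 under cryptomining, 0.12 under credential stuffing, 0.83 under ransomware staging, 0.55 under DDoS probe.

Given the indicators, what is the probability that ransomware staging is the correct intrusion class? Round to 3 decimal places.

0.653

Multiply each prior by the joint likelihood of the indicator pattern:
  cryptomining: 0.224 × 0.18 × 0.74 = 0.029837
  credential stuffing: 0.289 × 0.91 × 0.12 = 0.031559
  ransomware staging: 0.317 × 0.94 × 0.83 = 0.24732
  DDoS probe: 0.170 × 0.75 × 0.55 = 0.070125
The unnormalized weights sum to 0.37884.
P(ransomware staging | evidence) = 0.24732 / 0.37884 ≈ 0.653.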